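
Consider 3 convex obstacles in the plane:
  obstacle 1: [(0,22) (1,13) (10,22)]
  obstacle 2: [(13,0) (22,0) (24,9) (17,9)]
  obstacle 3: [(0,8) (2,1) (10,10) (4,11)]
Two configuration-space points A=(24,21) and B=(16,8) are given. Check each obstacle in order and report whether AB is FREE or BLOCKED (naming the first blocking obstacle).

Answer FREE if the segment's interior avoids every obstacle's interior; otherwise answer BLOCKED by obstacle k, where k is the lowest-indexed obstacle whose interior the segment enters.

Obstacle 1 [(0,22) (1,13) (10,22)]:
  edge (0,22)–(1,13): clear
  edge (1,13)–(10,22): clear
  edge (10,22)–(0,22): clear
  midpoint (20,29/2) outside
  → clear
Obstacle 2 [(13,0) (22,0) (24,9) (17,9)]:
  edge (13,0)–(22,0): clear
  edge (22,0)–(24,9): clear
  edge (24,9)–(17,9): clear
  edge (17,9)–(13,0): clear
  midpoint (20,29/2) outside
  → clear
Obstacle 3 [(0,8) (2,1) (10,10) (4,11)]:
  edge (0,8)–(2,1): clear
  edge (2,1)–(10,10): clear
  edge (10,10)–(4,11): clear
  edge (4,11)–(0,8): clear
  midpoint (20,29/2) outside
  → clear

FREE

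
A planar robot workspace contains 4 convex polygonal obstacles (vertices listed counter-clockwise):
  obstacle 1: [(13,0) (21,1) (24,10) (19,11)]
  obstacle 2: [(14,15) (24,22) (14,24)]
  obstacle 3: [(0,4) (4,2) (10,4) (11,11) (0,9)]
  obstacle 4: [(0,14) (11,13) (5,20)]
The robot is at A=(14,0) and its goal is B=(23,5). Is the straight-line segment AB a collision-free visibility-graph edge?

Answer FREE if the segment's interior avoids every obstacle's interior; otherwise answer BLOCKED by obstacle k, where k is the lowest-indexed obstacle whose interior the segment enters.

Obstacle 1 [(13,0) (21,1) (24,10) (19,11)]:
  edge (13,0)–(21,1): crosses AB
  edge (21,1)–(24,10): crosses AB
  edge (24,10)–(19,11): clear
  edge (19,11)–(13,0): clear
  → BLOCKED
Obstacle 2 [(14,15) (24,22) (14,24)]:
  edge (14,15)–(24,22): clear
  edge (24,22)–(14,24): clear
  edge (14,24)–(14,15): clear
  midpoint (37/2,5/2) outside
  → clear
Obstacle 3 [(0,4) (4,2) (10,4) (11,11) (0,9)]:
  edge (0,4)–(4,2): clear
  edge (4,2)–(10,4): clear
  edge (10,4)–(11,11): clear
  edge (11,11)–(0,9): clear
  edge (0,9)–(0,4): clear
  midpoint (37/2,5/2) outside
  → clear
Obstacle 4 [(0,14) (11,13) (5,20)]:
  edge (0,14)–(11,13): clear
  edge (11,13)–(5,20): clear
  edge (5,20)–(0,14): clear
  midpoint (37/2,5/2) outside
  → clear

BLOCKED by obstacle 1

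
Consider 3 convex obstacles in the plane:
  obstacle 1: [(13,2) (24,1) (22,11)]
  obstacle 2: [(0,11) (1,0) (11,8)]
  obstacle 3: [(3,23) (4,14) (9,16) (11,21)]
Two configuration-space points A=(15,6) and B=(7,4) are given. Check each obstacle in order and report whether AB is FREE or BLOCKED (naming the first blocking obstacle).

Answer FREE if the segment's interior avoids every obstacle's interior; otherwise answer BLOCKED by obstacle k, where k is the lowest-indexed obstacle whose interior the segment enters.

Obstacle 1 [(13,2) (24,1) (22,11)]:
  edge (13,2)–(24,1): clear
  edge (24,1)–(22,11): clear
  edge (22,11)–(13,2): clear
  midpoint (11,5) outside
  → clear
Obstacle 2 [(0,11) (1,0) (11,8)]:
  edge (0,11)–(1,0): clear
  edge (1,0)–(11,8): clear
  edge (11,8)–(0,11): clear
  midpoint (11,5) outside
  → clear
Obstacle 3 [(3,23) (4,14) (9,16) (11,21)]:
  edge (3,23)–(4,14): clear
  edge (4,14)–(9,16): clear
  edge (9,16)–(11,21): clear
  edge (11,21)–(3,23): clear
  midpoint (11,5) outside
  → clear

FREE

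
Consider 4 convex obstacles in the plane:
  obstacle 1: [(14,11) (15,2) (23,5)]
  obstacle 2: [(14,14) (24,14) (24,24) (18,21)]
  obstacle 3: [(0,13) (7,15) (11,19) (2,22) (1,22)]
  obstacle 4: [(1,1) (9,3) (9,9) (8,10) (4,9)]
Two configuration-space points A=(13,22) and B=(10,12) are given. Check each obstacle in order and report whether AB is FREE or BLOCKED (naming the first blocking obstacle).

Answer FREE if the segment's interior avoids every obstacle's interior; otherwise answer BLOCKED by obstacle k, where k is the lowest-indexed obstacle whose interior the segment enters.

FREE

Obstacle 1 [(14,11) (15,2) (23,5)]:
  edge (14,11)–(15,2): clear
  edge (15,2)–(23,5): clear
  edge (23,5)–(14,11): clear
  midpoint (23/2,17) outside
  → clear
Obstacle 2 [(14,14) (24,14) (24,24) (18,21)]:
  edge (14,14)–(24,14): clear
  edge (24,14)–(24,24): clear
  edge (24,24)–(18,21): clear
  edge (18,21)–(14,14): clear
  midpoint (23/2,17) outside
  → clear
Obstacle 3 [(0,13) (7,15) (11,19) (2,22) (1,22)]:
  edge (0,13)–(7,15): clear
  edge (7,15)–(11,19): clear
  edge (11,19)–(2,22): clear
  edge (2,22)–(1,22): clear
  edge (1,22)–(0,13): clear
  midpoint (23/2,17) outside
  → clear
Obstacle 4 [(1,1) (9,3) (9,9) (8,10) (4,9)]:
  edge (1,1)–(9,3): clear
  edge (9,3)–(9,9): clear
  edge (9,9)–(8,10): clear
  edge (8,10)–(4,9): clear
  edge (4,9)–(1,1): clear
  midpoint (23/2,17) outside
  → clear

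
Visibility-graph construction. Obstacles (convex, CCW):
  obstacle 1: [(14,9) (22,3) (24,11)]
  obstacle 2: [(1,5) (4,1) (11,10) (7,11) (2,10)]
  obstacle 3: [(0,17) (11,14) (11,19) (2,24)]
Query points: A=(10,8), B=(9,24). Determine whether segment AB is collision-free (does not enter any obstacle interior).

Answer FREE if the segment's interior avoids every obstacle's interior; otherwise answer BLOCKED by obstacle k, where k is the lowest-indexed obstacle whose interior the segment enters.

Obstacle 1 [(14,9) (22,3) (24,11)]:
  edge (14,9)–(22,3): clear
  edge (22,3)–(24,11): clear
  edge (24,11)–(14,9): clear
  midpoint (19/2,16) outside
  → clear
Obstacle 2 [(1,5) (4,1) (11,10) (7,11) (2,10)]:
  edge (1,5)–(4,1): clear
  edge (4,1)–(11,10): crosses AB
  edge (11,10)–(7,11): crosses AB
  edge (7,11)–(2,10): clear
  edge (2,10)–(1,5): clear
  → BLOCKED
Obstacle 3 [(0,17) (11,14) (11,19) (2,24)]:
  edge (0,17)–(11,14): crosses AB
  edge (11,14)–(11,19): clear
  edge (11,19)–(2,24): crosses AB
  edge (2,24)–(0,17): clear
  → BLOCKED

BLOCKED by obstacle 2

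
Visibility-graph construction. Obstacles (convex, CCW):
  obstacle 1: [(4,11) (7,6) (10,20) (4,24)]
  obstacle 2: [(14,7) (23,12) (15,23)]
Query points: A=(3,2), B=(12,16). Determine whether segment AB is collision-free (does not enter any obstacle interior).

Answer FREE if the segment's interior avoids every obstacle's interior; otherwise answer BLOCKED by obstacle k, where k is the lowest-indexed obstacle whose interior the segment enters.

Obstacle 1 [(4,11) (7,6) (10,20) (4,24)]:
  edge (4,11)–(7,6): crosses AB
  edge (7,6)–(10,20): crosses AB
  edge (10,20)–(4,24): clear
  edge (4,24)–(4,11): clear
  → BLOCKED
Obstacle 2 [(14,7) (23,12) (15,23)]:
  edge (14,7)–(23,12): clear
  edge (23,12)–(15,23): clear
  edge (15,23)–(14,7): clear
  midpoint (15/2,9) outside
  → clear

BLOCKED by obstacle 1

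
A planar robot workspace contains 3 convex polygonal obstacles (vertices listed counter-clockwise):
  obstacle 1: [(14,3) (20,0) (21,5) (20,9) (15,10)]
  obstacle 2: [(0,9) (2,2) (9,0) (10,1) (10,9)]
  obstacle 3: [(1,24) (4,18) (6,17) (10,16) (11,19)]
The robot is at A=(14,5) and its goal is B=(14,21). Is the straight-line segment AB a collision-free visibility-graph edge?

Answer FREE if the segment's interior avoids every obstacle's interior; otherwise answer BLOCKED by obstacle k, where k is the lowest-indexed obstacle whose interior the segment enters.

Obstacle 1 [(14,3) (20,0) (21,5) (20,9) (15,10)]:
  edge (14,3)–(20,0): clear
  edge (20,0)–(21,5): clear
  edge (21,5)–(20,9): clear
  edge (20,9)–(15,10): clear
  edge (15,10)–(14,3): clear
  midpoint (14,13) outside
  → clear
Obstacle 2 [(0,9) (2,2) (9,0) (10,1) (10,9)]:
  edge (0,9)–(2,2): clear
  edge (2,2)–(9,0): clear
  edge (9,0)–(10,1): clear
  edge (10,1)–(10,9): clear
  edge (10,9)–(0,9): clear
  midpoint (14,13) outside
  → clear
Obstacle 3 [(1,24) (4,18) (6,17) (10,16) (11,19)]:
  edge (1,24)–(4,18): clear
  edge (4,18)–(6,17): clear
  edge (6,17)–(10,16): clear
  edge (10,16)–(11,19): clear
  edge (11,19)–(1,24): clear
  midpoint (14,13) outside
  → clear

FREE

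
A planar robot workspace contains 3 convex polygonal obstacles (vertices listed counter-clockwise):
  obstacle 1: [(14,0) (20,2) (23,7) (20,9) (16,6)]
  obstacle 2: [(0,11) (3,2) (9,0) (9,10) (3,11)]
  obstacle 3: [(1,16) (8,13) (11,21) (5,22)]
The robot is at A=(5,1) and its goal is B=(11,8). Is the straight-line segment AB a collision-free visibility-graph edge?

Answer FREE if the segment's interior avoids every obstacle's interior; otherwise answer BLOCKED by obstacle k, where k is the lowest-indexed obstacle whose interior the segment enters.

BLOCKED by obstacle 2

Obstacle 1 [(14,0) (20,2) (23,7) (20,9) (16,6)]:
  edge (14,0)–(20,2): clear
  edge (20,2)–(23,7): clear
  edge (23,7)–(20,9): clear
  edge (20,9)–(16,6): clear
  edge (16,6)–(14,0): clear
  midpoint (8,9/2) outside
  → clear
Obstacle 2 [(0,11) (3,2) (9,0) (9,10) (3,11)]:
  edge (0,11)–(3,2): clear
  edge (3,2)–(9,0): crosses AB
  edge (9,0)–(9,10): crosses AB
  edge (9,10)–(3,11): clear
  edge (3,11)–(0,11): clear
  → BLOCKED
Obstacle 3 [(1,16) (8,13) (11,21) (5,22)]:
  edge (1,16)–(8,13): clear
  edge (8,13)–(11,21): clear
  edge (11,21)–(5,22): clear
  edge (5,22)–(1,16): clear
  midpoint (8,9/2) outside
  → clear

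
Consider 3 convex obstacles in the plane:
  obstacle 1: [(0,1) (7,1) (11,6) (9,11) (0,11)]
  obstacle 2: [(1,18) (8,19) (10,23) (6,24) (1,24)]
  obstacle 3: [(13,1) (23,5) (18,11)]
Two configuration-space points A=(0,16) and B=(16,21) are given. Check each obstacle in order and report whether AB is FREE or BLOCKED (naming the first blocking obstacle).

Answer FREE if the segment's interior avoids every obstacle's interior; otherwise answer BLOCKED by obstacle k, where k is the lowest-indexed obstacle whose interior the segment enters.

Obstacle 1 [(0,1) (7,1) (11,6) (9,11) (0,11)]:
  edge (0,1)–(7,1): clear
  edge (7,1)–(11,6): clear
  edge (11,6)–(9,11): clear
  edge (9,11)–(0,11): clear
  edge (0,11)–(0,1): clear
  midpoint (8,37/2) outside
  → clear
Obstacle 2 [(1,18) (8,19) (10,23) (6,24) (1,24)]:
  edge (1,18)–(8,19): clear
  edge (8,19)–(10,23): clear
  edge (10,23)–(6,24): clear
  edge (6,24)–(1,24): clear
  edge (1,24)–(1,18): clear
  midpoint (8,37/2) outside
  → clear
Obstacle 3 [(13,1) (23,5) (18,11)]:
  edge (13,1)–(23,5): clear
  edge (23,5)–(18,11): clear
  edge (18,11)–(13,1): clear
  midpoint (8,37/2) outside
  → clear

FREE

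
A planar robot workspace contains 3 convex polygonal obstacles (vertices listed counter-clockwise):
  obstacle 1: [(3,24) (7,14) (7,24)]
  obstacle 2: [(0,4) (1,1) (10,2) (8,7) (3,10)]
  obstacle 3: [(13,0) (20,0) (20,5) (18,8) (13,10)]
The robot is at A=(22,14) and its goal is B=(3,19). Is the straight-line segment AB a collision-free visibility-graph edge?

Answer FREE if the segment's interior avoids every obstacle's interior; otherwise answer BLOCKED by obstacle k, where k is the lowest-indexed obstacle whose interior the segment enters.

Obstacle 1 [(3,24) (7,14) (7,24)]:
  edge (3,24)–(7,14): crosses AB
  edge (7,14)–(7,24): crosses AB
  edge (7,24)–(3,24): clear
  → BLOCKED
Obstacle 2 [(0,4) (1,1) (10,2) (8,7) (3,10)]:
  edge (0,4)–(1,1): clear
  edge (1,1)–(10,2): clear
  edge (10,2)–(8,7): clear
  edge (8,7)–(3,10): clear
  edge (3,10)–(0,4): clear
  midpoint (25/2,33/2) outside
  → clear
Obstacle 3 [(13,0) (20,0) (20,5) (18,8) (13,10)]:
  edge (13,0)–(20,0): clear
  edge (20,0)–(20,5): clear
  edge (20,5)–(18,8): clear
  edge (18,8)–(13,10): clear
  edge (13,10)–(13,0): clear
  midpoint (25/2,33/2) outside
  → clear

BLOCKED by obstacle 1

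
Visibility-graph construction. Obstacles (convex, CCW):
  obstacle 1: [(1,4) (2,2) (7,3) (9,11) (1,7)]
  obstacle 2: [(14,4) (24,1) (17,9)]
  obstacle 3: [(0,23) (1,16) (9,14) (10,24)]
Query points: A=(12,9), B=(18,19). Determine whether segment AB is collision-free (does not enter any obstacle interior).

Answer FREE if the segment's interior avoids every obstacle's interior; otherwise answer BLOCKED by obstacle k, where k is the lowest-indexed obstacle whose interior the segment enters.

FREE

Obstacle 1 [(1,4) (2,2) (7,3) (9,11) (1,7)]:
  edge (1,4)–(2,2): clear
  edge (2,2)–(7,3): clear
  edge (7,3)–(9,11): clear
  edge (9,11)–(1,7): clear
  edge (1,7)–(1,4): clear
  midpoint (15,14) outside
  → clear
Obstacle 2 [(14,4) (24,1) (17,9)]:
  edge (14,4)–(24,1): clear
  edge (24,1)–(17,9): clear
  edge (17,9)–(14,4): clear
  midpoint (15,14) outside
  → clear
Obstacle 3 [(0,23) (1,16) (9,14) (10,24)]:
  edge (0,23)–(1,16): clear
  edge (1,16)–(9,14): clear
  edge (9,14)–(10,24): clear
  edge (10,24)–(0,23): clear
  midpoint (15,14) outside
  → clear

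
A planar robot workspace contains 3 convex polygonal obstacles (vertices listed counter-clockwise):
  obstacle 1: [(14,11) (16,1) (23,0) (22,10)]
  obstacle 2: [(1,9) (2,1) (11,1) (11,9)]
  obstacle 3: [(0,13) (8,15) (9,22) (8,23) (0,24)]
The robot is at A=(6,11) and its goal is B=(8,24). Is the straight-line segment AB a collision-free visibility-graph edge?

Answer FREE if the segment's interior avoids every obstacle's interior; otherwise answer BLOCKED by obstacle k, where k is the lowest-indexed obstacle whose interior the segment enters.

BLOCKED by obstacle 3

Obstacle 1 [(14,11) (16,1) (23,0) (22,10)]:
  edge (14,11)–(16,1): clear
  edge (16,1)–(23,0): clear
  edge (23,0)–(22,10): clear
  edge (22,10)–(14,11): clear
  midpoint (7,35/2) outside
  → clear
Obstacle 2 [(1,9) (2,1) (11,1) (11,9)]:
  edge (1,9)–(2,1): clear
  edge (2,1)–(11,1): clear
  edge (11,1)–(11,9): clear
  edge (11,9)–(1,9): clear
  midpoint (7,35/2) outside
  → clear
Obstacle 3 [(0,13) (8,15) (9,22) (8,23) (0,24)]:
  edge (0,13)–(8,15): crosses AB
  edge (8,15)–(9,22): clear
  edge (9,22)–(8,23): clear
  edge (8,23)–(0,24): crosses AB
  edge (0,24)–(0,13): clear
  → BLOCKED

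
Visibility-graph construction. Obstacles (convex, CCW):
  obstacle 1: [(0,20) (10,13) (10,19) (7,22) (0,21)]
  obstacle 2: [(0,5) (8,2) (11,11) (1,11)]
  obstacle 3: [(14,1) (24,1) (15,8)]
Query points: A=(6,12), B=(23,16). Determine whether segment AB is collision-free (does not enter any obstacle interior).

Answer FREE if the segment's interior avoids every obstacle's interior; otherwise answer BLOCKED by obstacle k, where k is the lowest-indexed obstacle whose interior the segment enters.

FREE

Obstacle 1 [(0,20) (10,13) (10,19) (7,22) (0,21)]:
  edge (0,20)–(10,13): clear
  edge (10,13)–(10,19): clear
  edge (10,19)–(7,22): clear
  edge (7,22)–(0,21): clear
  edge (0,21)–(0,20): clear
  midpoint (29/2,14) outside
  → clear
Obstacle 2 [(0,5) (8,2) (11,11) (1,11)]:
  edge (0,5)–(8,2): clear
  edge (8,2)–(11,11): clear
  edge (11,11)–(1,11): clear
  edge (1,11)–(0,5): clear
  midpoint (29/2,14) outside
  → clear
Obstacle 3 [(14,1) (24,1) (15,8)]:
  edge (14,1)–(24,1): clear
  edge (24,1)–(15,8): clear
  edge (15,8)–(14,1): clear
  midpoint (29/2,14) outside
  → clear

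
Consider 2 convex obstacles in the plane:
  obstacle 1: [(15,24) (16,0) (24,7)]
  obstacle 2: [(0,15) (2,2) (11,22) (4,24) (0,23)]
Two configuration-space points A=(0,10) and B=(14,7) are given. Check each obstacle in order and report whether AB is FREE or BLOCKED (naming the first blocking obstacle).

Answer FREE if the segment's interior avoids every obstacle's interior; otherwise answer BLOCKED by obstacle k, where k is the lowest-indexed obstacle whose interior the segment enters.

BLOCKED by obstacle 2

Obstacle 1 [(15,24) (16,0) (24,7)]:
  edge (15,24)–(16,0): clear
  edge (16,0)–(24,7): clear
  edge (24,7)–(15,24): clear
  midpoint (7,17/2) outside
  → clear
Obstacle 2 [(0,15) (2,2) (11,22) (4,24) (0,23)]:
  edge (0,15)–(2,2): crosses AB
  edge (2,2)–(11,22): crosses AB
  edge (11,22)–(4,24): clear
  edge (4,24)–(0,23): clear
  edge (0,23)–(0,15): clear
  → BLOCKED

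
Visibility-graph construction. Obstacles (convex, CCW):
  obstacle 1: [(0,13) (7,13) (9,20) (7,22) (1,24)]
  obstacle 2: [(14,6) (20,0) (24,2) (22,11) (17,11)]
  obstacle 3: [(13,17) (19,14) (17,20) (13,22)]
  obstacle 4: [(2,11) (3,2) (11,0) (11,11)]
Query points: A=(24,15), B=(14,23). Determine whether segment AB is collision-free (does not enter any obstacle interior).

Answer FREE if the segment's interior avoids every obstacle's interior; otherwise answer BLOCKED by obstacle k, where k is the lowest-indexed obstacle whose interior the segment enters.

FREE

Obstacle 1 [(0,13) (7,13) (9,20) (7,22) (1,24)]:
  edge (0,13)–(7,13): clear
  edge (7,13)–(9,20): clear
  edge (9,20)–(7,22): clear
  edge (7,22)–(1,24): clear
  edge (1,24)–(0,13): clear
  midpoint (19,19) outside
  → clear
Obstacle 2 [(14,6) (20,0) (24,2) (22,11) (17,11)]:
  edge (14,6)–(20,0): clear
  edge (20,0)–(24,2): clear
  edge (24,2)–(22,11): clear
  edge (22,11)–(17,11): clear
  edge (17,11)–(14,6): clear
  midpoint (19,19) outside
  → clear
Obstacle 3 [(13,17) (19,14) (17,20) (13,22)]:
  edge (13,17)–(19,14): clear
  edge (19,14)–(17,20): clear
  edge (17,20)–(13,22): clear
  edge (13,22)–(13,17): clear
  midpoint (19,19) outside
  → clear
Obstacle 4 [(2,11) (3,2) (11,0) (11,11)]:
  edge (2,11)–(3,2): clear
  edge (3,2)–(11,0): clear
  edge (11,0)–(11,11): clear
  edge (11,11)–(2,11): clear
  midpoint (19,19) outside
  → clear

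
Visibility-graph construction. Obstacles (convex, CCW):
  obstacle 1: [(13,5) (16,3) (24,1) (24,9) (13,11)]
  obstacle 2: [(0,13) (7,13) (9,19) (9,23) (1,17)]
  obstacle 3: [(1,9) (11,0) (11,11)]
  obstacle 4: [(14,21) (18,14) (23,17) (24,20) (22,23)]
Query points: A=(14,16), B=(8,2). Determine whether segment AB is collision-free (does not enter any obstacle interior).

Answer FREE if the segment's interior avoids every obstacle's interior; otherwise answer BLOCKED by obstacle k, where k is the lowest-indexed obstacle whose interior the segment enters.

Obstacle 1 [(13,5) (16,3) (24,1) (24,9) (13,11)]:
  edge (13,5)–(16,3): clear
  edge (16,3)–(24,1): clear
  edge (24,1)–(24,9): clear
  edge (24,9)–(13,11): clear
  edge (13,11)–(13,5): clear
  midpoint (11,9) outside
  → clear
Obstacle 2 [(0,13) (7,13) (9,19) (9,23) (1,17)]:
  edge (0,13)–(7,13): clear
  edge (7,13)–(9,19): clear
  edge (9,19)–(9,23): clear
  edge (9,23)–(1,17): clear
  edge (1,17)–(0,13): clear
  midpoint (11,9) outside
  → clear
Obstacle 3 [(1,9) (11,0) (11,11)]:
  edge (1,9)–(11,0): crosses AB
  edge (11,0)–(11,11): crosses AB
  edge (11,11)–(1,9): clear
  → BLOCKED
Obstacle 4 [(14,21) (18,14) (23,17) (24,20) (22,23)]:
  edge (14,21)–(18,14): clear
  edge (18,14)–(23,17): clear
  edge (23,17)–(24,20): clear
  edge (24,20)–(22,23): clear
  edge (22,23)–(14,21): clear
  midpoint (11,9) outside
  → clear

BLOCKED by obstacle 3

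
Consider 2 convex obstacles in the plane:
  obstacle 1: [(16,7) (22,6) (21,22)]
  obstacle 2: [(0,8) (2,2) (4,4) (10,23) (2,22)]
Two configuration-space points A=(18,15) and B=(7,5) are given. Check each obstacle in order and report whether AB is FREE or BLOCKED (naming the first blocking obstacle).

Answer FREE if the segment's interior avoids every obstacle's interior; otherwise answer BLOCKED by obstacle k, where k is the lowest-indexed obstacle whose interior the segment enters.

FREE

Obstacle 1 [(16,7) (22,6) (21,22)]:
  edge (16,7)–(22,6): clear
  edge (22,6)–(21,22): clear
  edge (21,22)–(16,7): clear
  midpoint (25/2,10) outside
  → clear
Obstacle 2 [(0,8) (2,2) (4,4) (10,23) (2,22)]:
  edge (0,8)–(2,2): clear
  edge (2,2)–(4,4): clear
  edge (4,4)–(10,23): clear
  edge (10,23)–(2,22): clear
  edge (2,22)–(0,8): clear
  midpoint (25/2,10) outside
  → clear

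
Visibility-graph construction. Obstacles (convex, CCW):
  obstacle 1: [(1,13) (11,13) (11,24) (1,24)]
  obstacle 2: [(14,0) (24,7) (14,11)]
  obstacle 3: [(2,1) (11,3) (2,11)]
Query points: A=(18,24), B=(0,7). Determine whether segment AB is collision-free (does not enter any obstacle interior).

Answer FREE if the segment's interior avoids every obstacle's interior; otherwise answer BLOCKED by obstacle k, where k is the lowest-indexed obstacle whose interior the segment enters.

Obstacle 1 [(1,13) (11,13) (11,24) (1,24)]:
  edge (1,13)–(11,13): crosses AB
  edge (11,13)–(11,24): crosses AB
  edge (11,24)–(1,24): clear
  edge (1,24)–(1,13): clear
  → BLOCKED
Obstacle 2 [(14,0) (24,7) (14,11)]:
  edge (14,0)–(24,7): clear
  edge (24,7)–(14,11): clear
  edge (14,11)–(14,0): clear
  midpoint (9,31/2) outside
  → clear
Obstacle 3 [(2,1) (11,3) (2,11)]:
  edge (2,1)–(11,3): clear
  edge (11,3)–(2,11): crosses AB
  edge (2,11)–(2,1): crosses AB
  → BLOCKED

BLOCKED by obstacle 1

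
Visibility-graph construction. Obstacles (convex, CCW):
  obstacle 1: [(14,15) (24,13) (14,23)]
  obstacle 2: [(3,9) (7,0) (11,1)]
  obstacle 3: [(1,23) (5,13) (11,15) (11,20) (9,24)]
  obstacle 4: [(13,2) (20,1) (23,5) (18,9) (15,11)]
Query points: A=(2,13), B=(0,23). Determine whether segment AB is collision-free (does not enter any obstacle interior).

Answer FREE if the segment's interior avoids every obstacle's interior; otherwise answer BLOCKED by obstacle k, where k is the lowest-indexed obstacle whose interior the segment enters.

FREE

Obstacle 1 [(14,15) (24,13) (14,23)]:
  edge (14,15)–(24,13): clear
  edge (24,13)–(14,23): clear
  edge (14,23)–(14,15): clear
  midpoint (1,18) outside
  → clear
Obstacle 2 [(3,9) (7,0) (11,1)]:
  edge (3,9)–(7,0): clear
  edge (7,0)–(11,1): clear
  edge (11,1)–(3,9): clear
  midpoint (1,18) outside
  → clear
Obstacle 3 [(1,23) (5,13) (11,15) (11,20) (9,24)]:
  edge (1,23)–(5,13): clear
  edge (5,13)–(11,15): clear
  edge (11,15)–(11,20): clear
  edge (11,20)–(9,24): clear
  edge (9,24)–(1,23): clear
  midpoint (1,18) outside
  → clear
Obstacle 4 [(13,2) (20,1) (23,5) (18,9) (15,11)]:
  edge (13,2)–(20,1): clear
  edge (20,1)–(23,5): clear
  edge (23,5)–(18,9): clear
  edge (18,9)–(15,11): clear
  edge (15,11)–(13,2): clear
  midpoint (1,18) outside
  → clear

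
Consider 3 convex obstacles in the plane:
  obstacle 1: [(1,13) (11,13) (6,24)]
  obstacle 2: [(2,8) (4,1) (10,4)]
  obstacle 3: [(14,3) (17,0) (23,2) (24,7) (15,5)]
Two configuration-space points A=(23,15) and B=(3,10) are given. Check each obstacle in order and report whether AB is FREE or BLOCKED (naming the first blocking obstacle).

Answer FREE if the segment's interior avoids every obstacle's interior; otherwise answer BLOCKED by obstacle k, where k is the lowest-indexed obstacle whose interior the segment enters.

Obstacle 1 [(1,13) (11,13) (6,24)]:
  edge (1,13)–(11,13): clear
  edge (11,13)–(6,24): clear
  edge (6,24)–(1,13): clear
  midpoint (13,25/2) outside
  → clear
Obstacle 2 [(2,8) (4,1) (10,4)]:
  edge (2,8)–(4,1): clear
  edge (4,1)–(10,4): clear
  edge (10,4)–(2,8): clear
  midpoint (13,25/2) outside
  → clear
Obstacle 3 [(14,3) (17,0) (23,2) (24,7) (15,5)]:
  edge (14,3)–(17,0): clear
  edge (17,0)–(23,2): clear
  edge (23,2)–(24,7): clear
  edge (24,7)–(15,5): clear
  edge (15,5)–(14,3): clear
  midpoint (13,25/2) outside
  → clear

FREE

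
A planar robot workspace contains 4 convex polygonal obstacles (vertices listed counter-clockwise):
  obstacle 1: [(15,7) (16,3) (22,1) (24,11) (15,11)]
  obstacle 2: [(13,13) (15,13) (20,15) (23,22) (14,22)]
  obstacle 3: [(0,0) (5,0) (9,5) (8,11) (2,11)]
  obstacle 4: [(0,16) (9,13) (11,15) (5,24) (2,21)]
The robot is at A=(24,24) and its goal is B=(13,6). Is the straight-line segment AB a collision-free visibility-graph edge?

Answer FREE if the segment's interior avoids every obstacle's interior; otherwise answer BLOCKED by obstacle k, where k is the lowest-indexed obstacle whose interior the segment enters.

Obstacle 1 [(15,7) (16,3) (22,1) (24,11) (15,11)]:
  edge (15,7)–(16,3): clear
  edge (16,3)–(22,1): clear
  edge (22,1)–(24,11): clear
  edge (24,11)–(15,11): crosses AB
  edge (15,11)–(15,7): crosses AB
  → BLOCKED
Obstacle 2 [(13,13) (15,13) (20,15) (23,22) (14,22)]:
  edge (13,13)–(15,13): clear
  edge (15,13)–(20,15): crosses AB
  edge (20,15)–(23,22): clear
  edge (23,22)–(14,22): crosses AB
  edge (14,22)–(13,13): clear
  → BLOCKED
Obstacle 3 [(0,0) (5,0) (9,5) (8,11) (2,11)]:
  edge (0,0)–(5,0): clear
  edge (5,0)–(9,5): clear
  edge (9,5)–(8,11): clear
  edge (8,11)–(2,11): clear
  edge (2,11)–(0,0): clear
  midpoint (37/2,15) outside
  → clear
Obstacle 4 [(0,16) (9,13) (11,15) (5,24) (2,21)]:
  edge (0,16)–(9,13): clear
  edge (9,13)–(11,15): clear
  edge (11,15)–(5,24): clear
  edge (5,24)–(2,21): clear
  edge (2,21)–(0,16): clear
  midpoint (37/2,15) outside
  → clear

BLOCKED by obstacle 1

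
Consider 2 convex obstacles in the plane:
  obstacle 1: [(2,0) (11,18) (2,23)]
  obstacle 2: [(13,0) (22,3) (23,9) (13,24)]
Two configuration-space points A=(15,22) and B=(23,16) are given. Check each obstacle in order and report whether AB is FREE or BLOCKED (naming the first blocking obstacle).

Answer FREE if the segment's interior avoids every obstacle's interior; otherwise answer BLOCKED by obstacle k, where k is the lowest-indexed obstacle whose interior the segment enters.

Obstacle 1 [(2,0) (11,18) (2,23)]:
  edge (2,0)–(11,18): clear
  edge (11,18)–(2,23): clear
  edge (2,23)–(2,0): clear
  midpoint (19,19) outside
  → clear
Obstacle 2 [(13,0) (22,3) (23,9) (13,24)]:
  edge (13,0)–(22,3): clear
  edge (22,3)–(23,9): clear
  edge (23,9)–(13,24): clear
  edge (13,24)–(13,0): clear
  midpoint (19,19) outside
  → clear

FREE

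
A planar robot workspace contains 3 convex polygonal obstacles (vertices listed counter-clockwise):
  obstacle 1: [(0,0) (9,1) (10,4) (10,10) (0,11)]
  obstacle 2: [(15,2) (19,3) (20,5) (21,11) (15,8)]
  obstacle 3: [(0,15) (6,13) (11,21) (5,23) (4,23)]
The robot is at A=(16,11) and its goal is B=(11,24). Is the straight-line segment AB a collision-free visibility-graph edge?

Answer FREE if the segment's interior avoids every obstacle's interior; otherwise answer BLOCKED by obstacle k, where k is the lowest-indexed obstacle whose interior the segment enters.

FREE

Obstacle 1 [(0,0) (9,1) (10,4) (10,10) (0,11)]:
  edge (0,0)–(9,1): clear
  edge (9,1)–(10,4): clear
  edge (10,4)–(10,10): clear
  edge (10,10)–(0,11): clear
  edge (0,11)–(0,0): clear
  midpoint (27/2,35/2) outside
  → clear
Obstacle 2 [(15,2) (19,3) (20,5) (21,11) (15,8)]:
  edge (15,2)–(19,3): clear
  edge (19,3)–(20,5): clear
  edge (20,5)–(21,11): clear
  edge (21,11)–(15,8): clear
  edge (15,8)–(15,2): clear
  midpoint (27/2,35/2) outside
  → clear
Obstacle 3 [(0,15) (6,13) (11,21) (5,23) (4,23)]:
  edge (0,15)–(6,13): clear
  edge (6,13)–(11,21): clear
  edge (11,21)–(5,23): clear
  edge (5,23)–(4,23): clear
  edge (4,23)–(0,15): clear
  midpoint (27/2,35/2) outside
  → clear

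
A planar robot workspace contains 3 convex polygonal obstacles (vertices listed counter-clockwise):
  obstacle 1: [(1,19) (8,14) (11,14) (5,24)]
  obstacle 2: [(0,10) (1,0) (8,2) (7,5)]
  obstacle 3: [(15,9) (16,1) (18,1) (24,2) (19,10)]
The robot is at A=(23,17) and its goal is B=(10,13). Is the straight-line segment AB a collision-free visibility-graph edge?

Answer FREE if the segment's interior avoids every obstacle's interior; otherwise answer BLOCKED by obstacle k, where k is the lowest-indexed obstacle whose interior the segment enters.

FREE

Obstacle 1 [(1,19) (8,14) (11,14) (5,24)]:
  edge (1,19)–(8,14): clear
  edge (8,14)–(11,14): clear
  edge (11,14)–(5,24): clear
  edge (5,24)–(1,19): clear
  midpoint (33/2,15) outside
  → clear
Obstacle 2 [(0,10) (1,0) (8,2) (7,5)]:
  edge (0,10)–(1,0): clear
  edge (1,0)–(8,2): clear
  edge (8,2)–(7,5): clear
  edge (7,5)–(0,10): clear
  midpoint (33/2,15) outside
  → clear
Obstacle 3 [(15,9) (16,1) (18,1) (24,2) (19,10)]:
  edge (15,9)–(16,1): clear
  edge (16,1)–(18,1): clear
  edge (18,1)–(24,2): clear
  edge (24,2)–(19,10): clear
  edge (19,10)–(15,9): clear
  midpoint (33/2,15) outside
  → clear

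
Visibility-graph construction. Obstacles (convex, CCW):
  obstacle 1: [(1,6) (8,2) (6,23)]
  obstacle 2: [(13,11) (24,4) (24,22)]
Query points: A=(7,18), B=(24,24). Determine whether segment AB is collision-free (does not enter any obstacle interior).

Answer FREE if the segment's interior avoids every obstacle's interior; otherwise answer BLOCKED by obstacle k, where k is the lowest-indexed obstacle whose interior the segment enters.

Obstacle 1 [(1,6) (8,2) (6,23)]:
  edge (1,6)–(8,2): clear
  edge (8,2)–(6,23): clear
  edge (6,23)–(1,6): clear
  midpoint (31/2,21) outside
  → clear
Obstacle 2 [(13,11) (24,4) (24,22)]:
  edge (13,11)–(24,4): clear
  edge (24,4)–(24,22): clear
  edge (24,22)–(13,11): clear
  midpoint (31/2,21) outside
  → clear

FREE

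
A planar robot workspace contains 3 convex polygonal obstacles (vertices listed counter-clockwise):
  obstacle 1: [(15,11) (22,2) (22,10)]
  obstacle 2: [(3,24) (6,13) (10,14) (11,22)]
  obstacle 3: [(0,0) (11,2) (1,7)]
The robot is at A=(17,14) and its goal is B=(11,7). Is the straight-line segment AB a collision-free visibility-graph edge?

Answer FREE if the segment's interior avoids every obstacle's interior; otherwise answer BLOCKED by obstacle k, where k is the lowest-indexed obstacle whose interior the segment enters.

FREE

Obstacle 1 [(15,11) (22,2) (22,10)]:
  edge (15,11)–(22,2): clear
  edge (22,2)–(22,10): clear
  edge (22,10)–(15,11): clear
  midpoint (14,21/2) outside
  → clear
Obstacle 2 [(3,24) (6,13) (10,14) (11,22)]:
  edge (3,24)–(6,13): clear
  edge (6,13)–(10,14): clear
  edge (10,14)–(11,22): clear
  edge (11,22)–(3,24): clear
  midpoint (14,21/2) outside
  → clear
Obstacle 3 [(0,0) (11,2) (1,7)]:
  edge (0,0)–(11,2): clear
  edge (11,2)–(1,7): clear
  edge (1,7)–(0,0): clear
  midpoint (14,21/2) outside
  → clear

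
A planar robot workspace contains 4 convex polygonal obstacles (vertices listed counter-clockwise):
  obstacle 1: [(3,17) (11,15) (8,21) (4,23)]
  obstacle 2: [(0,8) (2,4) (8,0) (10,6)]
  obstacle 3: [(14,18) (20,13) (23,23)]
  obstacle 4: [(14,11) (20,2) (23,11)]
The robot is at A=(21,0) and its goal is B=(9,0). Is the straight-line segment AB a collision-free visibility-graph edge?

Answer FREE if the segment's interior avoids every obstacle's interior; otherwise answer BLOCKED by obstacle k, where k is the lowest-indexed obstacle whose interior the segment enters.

Obstacle 1 [(3,17) (11,15) (8,21) (4,23)]:
  edge (3,17)–(11,15): clear
  edge (11,15)–(8,21): clear
  edge (8,21)–(4,23): clear
  edge (4,23)–(3,17): clear
  midpoint (15,0) outside
  → clear
Obstacle 2 [(0,8) (2,4) (8,0) (10,6)]:
  edge (0,8)–(2,4): clear
  edge (2,4)–(8,0): clear
  edge (8,0)–(10,6): clear
  edge (10,6)–(0,8): clear
  midpoint (15,0) outside
  → clear
Obstacle 3 [(14,18) (20,13) (23,23)]:
  edge (14,18)–(20,13): clear
  edge (20,13)–(23,23): clear
  edge (23,23)–(14,18): clear
  midpoint (15,0) outside
  → clear
Obstacle 4 [(14,11) (20,2) (23,11)]:
  edge (14,11)–(20,2): clear
  edge (20,2)–(23,11): clear
  edge (23,11)–(14,11): clear
  midpoint (15,0) outside
  → clear

FREE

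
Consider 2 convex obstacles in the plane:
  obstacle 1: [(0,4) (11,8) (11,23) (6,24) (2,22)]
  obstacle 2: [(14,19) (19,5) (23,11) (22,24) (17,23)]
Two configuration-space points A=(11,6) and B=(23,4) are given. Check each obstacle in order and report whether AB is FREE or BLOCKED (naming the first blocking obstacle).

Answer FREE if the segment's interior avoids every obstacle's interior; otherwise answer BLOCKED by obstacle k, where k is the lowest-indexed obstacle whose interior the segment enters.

Obstacle 1 [(0,4) (11,8) (11,23) (6,24) (2,22)]:
  edge (0,4)–(11,8): clear
  edge (11,8)–(11,23): clear
  edge (11,23)–(6,24): clear
  edge (6,24)–(2,22): clear
  edge (2,22)–(0,4): clear
  midpoint (17,5) outside
  → clear
Obstacle 2 [(14,19) (19,5) (23,11) (22,24) (17,23)]:
  edge (14,19)–(19,5): clear
  edge (19,5)–(23,11): clear
  edge (23,11)–(22,24): clear
  edge (22,24)–(17,23): clear
  edge (17,23)–(14,19): clear
  midpoint (17,5) outside
  → clear

FREE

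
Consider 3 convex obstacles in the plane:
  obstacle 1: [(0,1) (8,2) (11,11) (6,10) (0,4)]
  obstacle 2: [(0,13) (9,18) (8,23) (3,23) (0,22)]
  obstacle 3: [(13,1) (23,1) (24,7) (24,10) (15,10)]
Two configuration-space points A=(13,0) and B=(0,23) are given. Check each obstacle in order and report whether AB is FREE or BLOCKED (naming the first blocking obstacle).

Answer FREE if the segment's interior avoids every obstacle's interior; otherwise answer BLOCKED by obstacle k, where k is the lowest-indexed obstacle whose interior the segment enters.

BLOCKED by obstacle 1

Obstacle 1 [(0,1) (8,2) (11,11) (6,10) (0,4)]:
  edge (0,1)–(8,2): clear
  edge (8,2)–(11,11): crosses AB
  edge (11,11)–(6,10): crosses AB
  edge (6,10)–(0,4): clear
  edge (0,4)–(0,1): clear
  → BLOCKED
Obstacle 2 [(0,13) (9,18) (8,23) (3,23) (0,22)]:
  edge (0,13)–(9,18): crosses AB
  edge (9,18)–(8,23): clear
  edge (8,23)–(3,23): clear
  edge (3,23)–(0,22): crosses AB
  edge (0,22)–(0,13): clear
  → BLOCKED
Obstacle 3 [(13,1) (23,1) (24,7) (24,10) (15,10)]:
  edge (13,1)–(23,1): clear
  edge (23,1)–(24,7): clear
  edge (24,7)–(24,10): clear
  edge (24,10)–(15,10): clear
  edge (15,10)–(13,1): clear
  midpoint (13/2,23/2) outside
  → clear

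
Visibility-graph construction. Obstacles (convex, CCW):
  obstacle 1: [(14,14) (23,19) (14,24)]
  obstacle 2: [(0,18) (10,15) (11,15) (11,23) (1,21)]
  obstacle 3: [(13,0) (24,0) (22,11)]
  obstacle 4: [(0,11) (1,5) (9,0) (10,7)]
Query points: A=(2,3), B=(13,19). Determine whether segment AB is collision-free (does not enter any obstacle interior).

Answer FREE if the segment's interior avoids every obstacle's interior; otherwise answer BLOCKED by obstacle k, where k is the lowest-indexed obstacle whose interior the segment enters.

BLOCKED by obstacle 2

Obstacle 1 [(14,14) (23,19) (14,24)]:
  edge (14,14)–(23,19): clear
  edge (23,19)–(14,24): clear
  edge (14,24)–(14,14): clear
  midpoint (15/2,11) outside
  → clear
Obstacle 2 [(0,18) (10,15) (11,15) (11,23) (1,21)]:
  edge (0,18)–(10,15): clear
  edge (10,15)–(11,15): crosses AB
  edge (11,15)–(11,23): crosses AB
  edge (11,23)–(1,21): clear
  edge (1,21)–(0,18): clear
  → BLOCKED
Obstacle 3 [(13,0) (24,0) (22,11)]:
  edge (13,0)–(24,0): clear
  edge (24,0)–(22,11): clear
  edge (22,11)–(13,0): clear
  midpoint (15/2,11) outside
  → clear
Obstacle 4 [(0,11) (1,5) (9,0) (10,7)]:
  edge (0,11)–(1,5): clear
  edge (1,5)–(9,0): crosses AB
  edge (9,0)–(10,7): clear
  edge (10,7)–(0,11): crosses AB
  → BLOCKED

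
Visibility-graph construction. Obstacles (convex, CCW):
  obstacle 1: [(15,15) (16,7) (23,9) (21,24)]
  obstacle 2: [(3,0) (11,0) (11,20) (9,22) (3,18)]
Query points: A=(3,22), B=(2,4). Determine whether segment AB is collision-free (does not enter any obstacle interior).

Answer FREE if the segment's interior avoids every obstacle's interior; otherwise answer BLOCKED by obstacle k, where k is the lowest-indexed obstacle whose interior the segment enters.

FREE

Obstacle 1 [(15,15) (16,7) (23,9) (21,24)]:
  edge (15,15)–(16,7): clear
  edge (16,7)–(23,9): clear
  edge (23,9)–(21,24): clear
  edge (21,24)–(15,15): clear
  midpoint (5/2,13) outside
  → clear
Obstacle 2 [(3,0) (11,0) (11,20) (9,22) (3,18)]:
  edge (3,0)–(11,0): clear
  edge (11,0)–(11,20): clear
  edge (11,20)–(9,22): clear
  edge (9,22)–(3,18): clear
  edge (3,18)–(3,0): clear
  midpoint (5/2,13) outside
  → clear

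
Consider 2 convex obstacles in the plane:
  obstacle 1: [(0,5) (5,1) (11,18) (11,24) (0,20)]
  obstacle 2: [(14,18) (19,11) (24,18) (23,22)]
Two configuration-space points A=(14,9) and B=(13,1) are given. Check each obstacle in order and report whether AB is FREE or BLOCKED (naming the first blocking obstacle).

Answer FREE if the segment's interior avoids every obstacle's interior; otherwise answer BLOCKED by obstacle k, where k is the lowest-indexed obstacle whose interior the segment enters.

Obstacle 1 [(0,5) (5,1) (11,18) (11,24) (0,20)]:
  edge (0,5)–(5,1): clear
  edge (5,1)–(11,18): clear
  edge (11,18)–(11,24): clear
  edge (11,24)–(0,20): clear
  edge (0,20)–(0,5): clear
  midpoint (27/2,5) outside
  → clear
Obstacle 2 [(14,18) (19,11) (24,18) (23,22)]:
  edge (14,18)–(19,11): clear
  edge (19,11)–(24,18): clear
  edge (24,18)–(23,22): clear
  edge (23,22)–(14,18): clear
  midpoint (27/2,5) outside
  → clear

FREE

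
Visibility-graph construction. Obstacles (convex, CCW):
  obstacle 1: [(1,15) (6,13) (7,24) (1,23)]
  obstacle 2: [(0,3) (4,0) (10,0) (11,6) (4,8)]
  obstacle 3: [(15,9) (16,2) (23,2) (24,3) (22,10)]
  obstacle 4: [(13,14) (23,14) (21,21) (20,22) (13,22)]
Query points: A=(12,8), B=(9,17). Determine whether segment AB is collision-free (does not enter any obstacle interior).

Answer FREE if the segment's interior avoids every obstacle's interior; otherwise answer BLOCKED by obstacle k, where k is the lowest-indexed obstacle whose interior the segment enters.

Obstacle 1 [(1,15) (6,13) (7,24) (1,23)]:
  edge (1,15)–(6,13): clear
  edge (6,13)–(7,24): clear
  edge (7,24)–(1,23): clear
  edge (1,23)–(1,15): clear
  midpoint (21/2,25/2) outside
  → clear
Obstacle 2 [(0,3) (4,0) (10,0) (11,6) (4,8)]:
  edge (0,3)–(4,0): clear
  edge (4,0)–(10,0): clear
  edge (10,0)–(11,6): clear
  edge (11,6)–(4,8): clear
  edge (4,8)–(0,3): clear
  midpoint (21/2,25/2) outside
  → clear
Obstacle 3 [(15,9) (16,2) (23,2) (24,3) (22,10)]:
  edge (15,9)–(16,2): clear
  edge (16,2)–(23,2): clear
  edge (23,2)–(24,3): clear
  edge (24,3)–(22,10): clear
  edge (22,10)–(15,9): clear
  midpoint (21/2,25/2) outside
  → clear
Obstacle 4 [(13,14) (23,14) (21,21) (20,22) (13,22)]:
  edge (13,14)–(23,14): clear
  edge (23,14)–(21,21): clear
  edge (21,21)–(20,22): clear
  edge (20,22)–(13,22): clear
  edge (13,22)–(13,14): clear
  midpoint (21/2,25/2) outside
  → clear

FREE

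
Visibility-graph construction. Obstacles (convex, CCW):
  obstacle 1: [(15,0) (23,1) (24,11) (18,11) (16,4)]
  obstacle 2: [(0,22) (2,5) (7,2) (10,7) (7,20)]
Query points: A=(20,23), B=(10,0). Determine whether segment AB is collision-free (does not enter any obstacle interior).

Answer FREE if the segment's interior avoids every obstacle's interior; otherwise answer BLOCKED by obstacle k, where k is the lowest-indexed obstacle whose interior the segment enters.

FREE

Obstacle 1 [(15,0) (23,1) (24,11) (18,11) (16,4)]:
  edge (15,0)–(23,1): clear
  edge (23,1)–(24,11): clear
  edge (24,11)–(18,11): clear
  edge (18,11)–(16,4): clear
  edge (16,4)–(15,0): clear
  midpoint (15,23/2) outside
  → clear
Obstacle 2 [(0,22) (2,5) (7,2) (10,7) (7,20)]:
  edge (0,22)–(2,5): clear
  edge (2,5)–(7,2): clear
  edge (7,2)–(10,7): clear
  edge (10,7)–(7,20): clear
  edge (7,20)–(0,22): clear
  midpoint (15,23/2) outside
  → clear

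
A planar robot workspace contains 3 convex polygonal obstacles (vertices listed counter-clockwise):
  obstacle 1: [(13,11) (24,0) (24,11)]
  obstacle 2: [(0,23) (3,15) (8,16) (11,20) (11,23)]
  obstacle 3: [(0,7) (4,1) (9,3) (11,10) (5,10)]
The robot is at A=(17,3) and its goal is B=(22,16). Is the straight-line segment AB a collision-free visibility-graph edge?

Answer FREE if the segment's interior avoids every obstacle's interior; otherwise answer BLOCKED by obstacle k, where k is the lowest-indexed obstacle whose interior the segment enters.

BLOCKED by obstacle 1

Obstacle 1 [(13,11) (24,0) (24,11)]:
  edge (13,11)–(24,0): crosses AB
  edge (24,0)–(24,11): clear
  edge (24,11)–(13,11): crosses AB
  → BLOCKED
Obstacle 2 [(0,23) (3,15) (8,16) (11,20) (11,23)]:
  edge (0,23)–(3,15): clear
  edge (3,15)–(8,16): clear
  edge (8,16)–(11,20): clear
  edge (11,20)–(11,23): clear
  edge (11,23)–(0,23): clear
  midpoint (39/2,19/2) outside
  → clear
Obstacle 3 [(0,7) (4,1) (9,3) (11,10) (5,10)]:
  edge (0,7)–(4,1): clear
  edge (4,1)–(9,3): clear
  edge (9,3)–(11,10): clear
  edge (11,10)–(5,10): clear
  edge (5,10)–(0,7): clear
  midpoint (39/2,19/2) outside
  → clear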